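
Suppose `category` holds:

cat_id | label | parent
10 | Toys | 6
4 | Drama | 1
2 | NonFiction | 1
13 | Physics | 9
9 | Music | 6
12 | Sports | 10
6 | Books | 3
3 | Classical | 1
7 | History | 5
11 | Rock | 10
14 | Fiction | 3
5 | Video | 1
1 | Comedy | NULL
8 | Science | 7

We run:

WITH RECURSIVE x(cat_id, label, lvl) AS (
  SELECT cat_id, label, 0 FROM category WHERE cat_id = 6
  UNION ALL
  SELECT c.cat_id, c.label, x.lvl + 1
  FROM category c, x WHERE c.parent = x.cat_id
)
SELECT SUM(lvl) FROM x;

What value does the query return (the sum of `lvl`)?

8

Base: cat_id=6 (Books) at lvl 0.
Iteration 1: rows with parent in {6} -> Music (id 9, lvl 1), Toys (id 10, lvl 1).
Iteration 2: rows with parent in {9,10} -> Rock (id 11, lvl 2), Sports (id 12, lvl 2), Physics (id 13, lvl 2).
Iteration 3: no rows with parent in {11,12,13}; recursion stops.
SUM(lvl) = 0 + 1 + 1 + 2 + 2 + 2 = 8.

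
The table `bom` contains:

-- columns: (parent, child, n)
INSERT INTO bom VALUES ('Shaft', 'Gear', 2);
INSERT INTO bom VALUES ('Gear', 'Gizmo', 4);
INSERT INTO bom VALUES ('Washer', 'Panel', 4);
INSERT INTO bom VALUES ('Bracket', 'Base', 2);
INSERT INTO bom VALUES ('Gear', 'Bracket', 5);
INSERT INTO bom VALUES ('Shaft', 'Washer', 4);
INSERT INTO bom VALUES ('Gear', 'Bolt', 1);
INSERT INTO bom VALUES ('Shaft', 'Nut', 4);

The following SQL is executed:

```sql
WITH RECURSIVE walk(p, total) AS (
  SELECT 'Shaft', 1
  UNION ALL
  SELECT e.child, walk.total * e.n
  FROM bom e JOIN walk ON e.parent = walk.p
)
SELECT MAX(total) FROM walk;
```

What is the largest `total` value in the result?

Base: (Shaft, total=1).
Iteration 1: components of {Shaft} -> Gear = 1*2 = 2, Nut = 1*4 = 4, Washer = 1*4 = 4.
Iteration 2: components of {Gear,Nut,Washer} -> Bolt = 2*1 = 2, Bracket = 2*5 = 10, Gizmo = 2*4 = 8, Panel = 4*4 = 16.
Iteration 3: components of {Bolt,Bracket,Gizmo,Panel} -> Base = 10*2 = 20.
Iteration 4: no further components; recursion stops.
total values: 1, 4, 2, 4, 10, 2, 8, 16, 20; the maximum is 20.

20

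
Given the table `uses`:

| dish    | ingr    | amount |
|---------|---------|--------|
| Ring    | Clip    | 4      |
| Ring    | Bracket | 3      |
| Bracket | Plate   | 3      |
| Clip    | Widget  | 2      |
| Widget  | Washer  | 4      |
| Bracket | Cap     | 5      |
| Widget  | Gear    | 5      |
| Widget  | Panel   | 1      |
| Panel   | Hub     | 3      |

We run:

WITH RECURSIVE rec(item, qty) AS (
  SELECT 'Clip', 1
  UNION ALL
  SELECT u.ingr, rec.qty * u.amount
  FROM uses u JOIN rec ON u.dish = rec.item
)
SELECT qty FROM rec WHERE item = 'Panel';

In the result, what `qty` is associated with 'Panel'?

2

Base: (Clip, qty=1).
Iteration 1: components of {Clip} -> Widget = 1*2 = 2.
Iteration 2: components of {Widget} -> Gear = 2*5 = 10, Panel = 2*1 = 2, Washer = 2*4 = 8.
Iteration 3: components of {Gear,Panel,Washer} -> Hub = 2*3 = 6.
Iteration 4: no further components; recursion stops.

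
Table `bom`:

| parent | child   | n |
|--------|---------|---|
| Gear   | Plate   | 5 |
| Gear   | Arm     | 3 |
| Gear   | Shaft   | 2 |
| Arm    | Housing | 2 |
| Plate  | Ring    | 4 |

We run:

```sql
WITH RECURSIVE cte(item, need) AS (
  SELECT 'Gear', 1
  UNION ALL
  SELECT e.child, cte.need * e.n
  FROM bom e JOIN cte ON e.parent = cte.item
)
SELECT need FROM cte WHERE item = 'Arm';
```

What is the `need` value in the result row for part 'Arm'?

3

Base: (Gear, need=1).
Iteration 1: components of {Gear} -> Arm = 1*3 = 3, Plate = 1*5 = 5, Shaft = 1*2 = 2.
Iteration 2: components of {Arm,Plate,Shaft} -> Housing = 3*2 = 6, Ring = 5*4 = 20.
Iteration 3: no further components; recursion stops.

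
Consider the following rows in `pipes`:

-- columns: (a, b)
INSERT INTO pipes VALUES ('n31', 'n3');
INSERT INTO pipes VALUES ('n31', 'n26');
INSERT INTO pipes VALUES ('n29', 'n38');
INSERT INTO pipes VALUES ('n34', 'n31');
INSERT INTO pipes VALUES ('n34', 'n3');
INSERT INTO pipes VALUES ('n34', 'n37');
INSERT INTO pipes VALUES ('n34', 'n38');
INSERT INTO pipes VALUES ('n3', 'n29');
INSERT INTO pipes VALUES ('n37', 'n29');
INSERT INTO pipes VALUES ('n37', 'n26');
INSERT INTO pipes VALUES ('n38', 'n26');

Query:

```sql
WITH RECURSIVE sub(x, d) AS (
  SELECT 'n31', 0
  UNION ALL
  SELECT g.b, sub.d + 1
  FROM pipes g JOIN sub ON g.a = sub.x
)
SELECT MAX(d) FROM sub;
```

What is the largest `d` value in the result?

4

Base: (n31, d=0).
Iteration 1: edges from {n31} -> (n26, d=1), (n3, d=1).
Iteration 2: edges from {n26,n3} -> (n29, d=2).
Iteration 3: edges from {n29} -> (n38, d=3).
Iteration 4: edges from {n38} -> (n26, d=4).
Iteration 5: no outgoing edges from {n26}; recursion stops.
d values: 0, 1, 1, 2, 3, 4; the maximum is 4.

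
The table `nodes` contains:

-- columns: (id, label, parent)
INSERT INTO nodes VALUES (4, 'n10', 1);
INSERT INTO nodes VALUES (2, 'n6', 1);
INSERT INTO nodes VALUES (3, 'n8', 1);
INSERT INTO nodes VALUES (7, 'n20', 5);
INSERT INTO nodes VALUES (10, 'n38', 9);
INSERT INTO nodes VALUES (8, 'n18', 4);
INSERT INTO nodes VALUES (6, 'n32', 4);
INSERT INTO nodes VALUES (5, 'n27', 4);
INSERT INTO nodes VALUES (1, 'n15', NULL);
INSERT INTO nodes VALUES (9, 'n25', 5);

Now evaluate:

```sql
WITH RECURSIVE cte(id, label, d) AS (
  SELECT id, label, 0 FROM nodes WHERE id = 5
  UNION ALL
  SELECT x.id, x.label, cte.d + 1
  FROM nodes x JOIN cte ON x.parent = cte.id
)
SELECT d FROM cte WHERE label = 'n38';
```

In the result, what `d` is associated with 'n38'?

Base: id=5 (n27) at d 0.
Iteration 1: rows with parent in {5} -> n20 (id 7, d 1), n25 (id 9, d 1).
Iteration 2: rows with parent in {7,9} -> n38 (id 10, d 2).
Iteration 3: no rows with parent in {10}; recursion stops.

2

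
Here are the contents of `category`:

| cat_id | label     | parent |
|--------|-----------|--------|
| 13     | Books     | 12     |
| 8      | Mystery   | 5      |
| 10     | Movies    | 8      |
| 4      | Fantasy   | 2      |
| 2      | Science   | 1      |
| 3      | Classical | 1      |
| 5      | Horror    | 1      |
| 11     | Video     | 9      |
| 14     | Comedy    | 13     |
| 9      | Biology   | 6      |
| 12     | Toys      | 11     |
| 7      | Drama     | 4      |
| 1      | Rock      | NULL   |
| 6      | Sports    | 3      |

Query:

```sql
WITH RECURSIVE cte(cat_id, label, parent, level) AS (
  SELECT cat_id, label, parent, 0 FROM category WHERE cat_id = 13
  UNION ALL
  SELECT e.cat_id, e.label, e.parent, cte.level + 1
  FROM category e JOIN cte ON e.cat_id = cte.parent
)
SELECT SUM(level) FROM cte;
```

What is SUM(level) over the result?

21

Base: cat_id=13 (Books), parent=12, level 0.
Iteration 1: join on cat_id=12 -> Toys (id 12, parent=11, level 1).
Iteration 2: join on cat_id=11 -> Video (id 11, parent=9, level 2).
Iteration 3: join on cat_id=9 -> Biology (id 9, parent=6, level 3).
Iteration 4: join on cat_id=6 -> Sports (id 6, parent=3, level 4).
Iteration 5: join on cat_id=3 -> Classical (id 3, parent=1, level 5).
Iteration 6: join on cat_id=1 -> Rock (id 1, parent=NULL, level 6).
Iteration 7: parent is NULL; no match; recursion stops.
SUM(level) = 0 + 1 + 2 + 3 + 4 + 5 + 6 = 21.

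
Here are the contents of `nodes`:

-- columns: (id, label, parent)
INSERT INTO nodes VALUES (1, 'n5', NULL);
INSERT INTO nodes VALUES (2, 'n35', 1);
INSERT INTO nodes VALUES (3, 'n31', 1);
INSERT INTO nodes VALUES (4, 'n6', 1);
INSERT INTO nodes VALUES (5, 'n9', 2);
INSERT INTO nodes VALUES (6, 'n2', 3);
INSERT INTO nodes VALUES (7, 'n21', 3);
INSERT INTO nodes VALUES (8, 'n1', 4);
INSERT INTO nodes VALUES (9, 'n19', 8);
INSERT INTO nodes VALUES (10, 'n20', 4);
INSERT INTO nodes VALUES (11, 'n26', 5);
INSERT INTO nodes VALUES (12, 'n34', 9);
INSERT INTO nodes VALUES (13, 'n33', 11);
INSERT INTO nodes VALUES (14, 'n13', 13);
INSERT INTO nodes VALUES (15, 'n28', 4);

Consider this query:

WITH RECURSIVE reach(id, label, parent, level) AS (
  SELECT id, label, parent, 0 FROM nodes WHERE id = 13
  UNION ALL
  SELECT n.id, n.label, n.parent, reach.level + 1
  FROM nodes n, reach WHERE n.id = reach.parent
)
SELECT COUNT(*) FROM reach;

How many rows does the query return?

5

Base: id=13 (n33), parent=11, level 0.
Iteration 1: join on id=11 -> n26 (id 11, parent=5, level 1).
Iteration 2: join on id=5 -> n9 (id 5, parent=2, level 2).
Iteration 3: join on id=2 -> n35 (id 2, parent=1, level 3).
Iteration 4: join on id=1 -> n5 (id 1, parent=NULL, level 4).
Iteration 5: parent is NULL; no match; recursion stops.
Total rows emitted: 5.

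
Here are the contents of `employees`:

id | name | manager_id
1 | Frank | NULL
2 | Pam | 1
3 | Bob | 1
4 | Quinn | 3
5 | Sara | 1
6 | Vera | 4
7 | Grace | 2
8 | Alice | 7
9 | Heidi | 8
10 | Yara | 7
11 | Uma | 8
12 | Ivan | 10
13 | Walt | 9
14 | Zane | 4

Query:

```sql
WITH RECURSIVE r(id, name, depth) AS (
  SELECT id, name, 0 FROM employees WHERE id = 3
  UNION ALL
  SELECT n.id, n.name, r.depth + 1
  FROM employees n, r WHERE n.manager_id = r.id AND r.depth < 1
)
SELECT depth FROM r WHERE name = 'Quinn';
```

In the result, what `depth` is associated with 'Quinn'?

Base: id=3 (Bob) at depth 0.
Iteration 1: rows with manager_id in {3} -> Quinn (id 4, depth 1).
Iteration 2: depth < 1 fails for all current rows; recursion stops.

1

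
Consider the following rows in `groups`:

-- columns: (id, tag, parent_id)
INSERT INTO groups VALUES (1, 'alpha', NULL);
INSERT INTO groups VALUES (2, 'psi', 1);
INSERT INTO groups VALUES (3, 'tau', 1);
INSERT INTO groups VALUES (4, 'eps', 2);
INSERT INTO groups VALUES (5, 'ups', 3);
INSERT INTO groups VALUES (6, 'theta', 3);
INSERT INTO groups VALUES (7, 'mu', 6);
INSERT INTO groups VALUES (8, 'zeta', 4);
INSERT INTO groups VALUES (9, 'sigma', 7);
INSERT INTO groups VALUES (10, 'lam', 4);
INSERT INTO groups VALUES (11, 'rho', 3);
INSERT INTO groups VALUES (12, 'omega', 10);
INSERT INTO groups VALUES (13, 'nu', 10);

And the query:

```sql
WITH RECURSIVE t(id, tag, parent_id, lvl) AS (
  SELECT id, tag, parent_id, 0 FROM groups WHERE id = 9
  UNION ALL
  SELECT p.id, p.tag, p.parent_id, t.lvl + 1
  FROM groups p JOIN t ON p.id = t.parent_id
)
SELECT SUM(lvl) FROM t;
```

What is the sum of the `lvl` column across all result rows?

Base: id=9 (sigma), parent_id=7, lvl 0.
Iteration 1: join on id=7 -> mu (id 7, parent_id=6, lvl 1).
Iteration 2: join on id=6 -> theta (id 6, parent_id=3, lvl 2).
Iteration 3: join on id=3 -> tau (id 3, parent_id=1, lvl 3).
Iteration 4: join on id=1 -> alpha (id 1, parent_id=NULL, lvl 4).
Iteration 5: parent_id is NULL; no match; recursion stops.
SUM(lvl) = 0 + 1 + 2 + 3 + 4 = 10.

10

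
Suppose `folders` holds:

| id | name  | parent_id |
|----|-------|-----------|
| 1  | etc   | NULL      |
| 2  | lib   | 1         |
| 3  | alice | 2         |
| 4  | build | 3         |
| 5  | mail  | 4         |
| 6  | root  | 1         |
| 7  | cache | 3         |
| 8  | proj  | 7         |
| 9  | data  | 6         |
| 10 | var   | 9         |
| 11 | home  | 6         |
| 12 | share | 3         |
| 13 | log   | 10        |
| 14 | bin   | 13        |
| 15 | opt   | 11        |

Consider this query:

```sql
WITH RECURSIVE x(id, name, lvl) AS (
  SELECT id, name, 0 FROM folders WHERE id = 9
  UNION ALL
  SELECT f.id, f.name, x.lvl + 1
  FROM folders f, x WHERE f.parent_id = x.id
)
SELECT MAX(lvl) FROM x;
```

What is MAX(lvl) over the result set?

3

Base: id=9 (data) at lvl 0.
Iteration 1: rows with parent_id in {9} -> var (id 10, lvl 1).
Iteration 2: rows with parent_id in {10} -> log (id 13, lvl 2).
Iteration 3: rows with parent_id in {13} -> bin (id 14, lvl 3).
Iteration 4: no rows with parent_id in {14}; recursion stops.
lvl values: 0, 1, 2, 3; the maximum is 3.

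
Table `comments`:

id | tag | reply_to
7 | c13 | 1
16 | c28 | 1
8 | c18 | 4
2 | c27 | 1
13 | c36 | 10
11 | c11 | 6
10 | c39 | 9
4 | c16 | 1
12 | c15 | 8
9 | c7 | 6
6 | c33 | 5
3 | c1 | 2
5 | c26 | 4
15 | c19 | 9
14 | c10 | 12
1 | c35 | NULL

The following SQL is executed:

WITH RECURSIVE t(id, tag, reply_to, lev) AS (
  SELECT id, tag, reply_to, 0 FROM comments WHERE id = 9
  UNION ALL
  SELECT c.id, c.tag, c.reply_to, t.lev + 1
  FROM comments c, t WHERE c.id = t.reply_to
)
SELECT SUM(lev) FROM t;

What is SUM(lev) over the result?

10

Base: id=9 (c7), reply_to=6, lev 0.
Iteration 1: join on id=6 -> c33 (id 6, reply_to=5, lev 1).
Iteration 2: join on id=5 -> c26 (id 5, reply_to=4, lev 2).
Iteration 3: join on id=4 -> c16 (id 4, reply_to=1, lev 3).
Iteration 4: join on id=1 -> c35 (id 1, reply_to=NULL, lev 4).
Iteration 5: reply_to is NULL; no match; recursion stops.
SUM(lev) = 0 + 1 + 2 + 3 + 4 = 10.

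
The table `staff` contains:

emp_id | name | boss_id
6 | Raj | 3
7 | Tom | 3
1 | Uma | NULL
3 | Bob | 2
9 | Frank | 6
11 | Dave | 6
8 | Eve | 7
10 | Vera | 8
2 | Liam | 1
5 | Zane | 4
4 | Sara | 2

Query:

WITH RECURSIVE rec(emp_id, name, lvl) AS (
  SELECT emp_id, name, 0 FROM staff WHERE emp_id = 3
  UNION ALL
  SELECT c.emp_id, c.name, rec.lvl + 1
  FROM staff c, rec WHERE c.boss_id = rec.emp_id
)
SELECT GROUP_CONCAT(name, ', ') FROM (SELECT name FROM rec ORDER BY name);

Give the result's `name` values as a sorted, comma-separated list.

Bob, Dave, Eve, Frank, Raj, Tom, Vera

Base: emp_id=3 (Bob) at lvl 0.
Iteration 1: rows with boss_id in {3} -> Raj (id 6, lvl 1), Tom (id 7, lvl 1).
Iteration 2: rows with boss_id in {6,7} -> Eve (id 8, lvl 2), Frank (id 9, lvl 2), Dave (id 11, lvl 2).
Iteration 3: rows with boss_id in {8,9,11} -> Vera (id 10, lvl 3).
Iteration 4: no rows with boss_id in {10}; recursion stops.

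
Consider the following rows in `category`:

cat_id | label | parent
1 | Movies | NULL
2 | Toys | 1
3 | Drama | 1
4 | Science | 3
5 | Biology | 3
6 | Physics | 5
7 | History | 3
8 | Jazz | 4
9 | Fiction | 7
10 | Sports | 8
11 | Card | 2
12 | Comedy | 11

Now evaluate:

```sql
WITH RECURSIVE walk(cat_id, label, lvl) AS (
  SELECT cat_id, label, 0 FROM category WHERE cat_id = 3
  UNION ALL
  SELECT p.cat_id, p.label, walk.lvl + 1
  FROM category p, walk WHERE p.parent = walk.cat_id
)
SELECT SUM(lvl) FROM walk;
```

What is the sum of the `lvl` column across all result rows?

Base: cat_id=3 (Drama) at lvl 0.
Iteration 1: rows with parent in {3} -> Science (id 4, lvl 1), Biology (id 5, lvl 1), History (id 7, lvl 1).
Iteration 2: rows with parent in {4,5,7} -> Physics (id 6, lvl 2), Jazz (id 8, lvl 2), Fiction (id 9, lvl 2).
Iteration 3: rows with parent in {6,8,9} -> Sports (id 10, lvl 3).
Iteration 4: no rows with parent in {10}; recursion stops.
SUM(lvl) = 0 + 1 + 1 + 1 + 2 + 2 + 2 + 3 = 12.

12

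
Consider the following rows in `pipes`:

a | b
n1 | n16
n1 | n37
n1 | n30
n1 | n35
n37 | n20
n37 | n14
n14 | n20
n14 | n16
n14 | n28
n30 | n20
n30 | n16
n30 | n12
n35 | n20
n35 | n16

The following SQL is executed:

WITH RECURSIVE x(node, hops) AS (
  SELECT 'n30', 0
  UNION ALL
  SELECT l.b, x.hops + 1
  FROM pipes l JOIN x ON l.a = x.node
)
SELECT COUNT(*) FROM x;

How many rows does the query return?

4

Base: (n30, hops=0).
Iteration 1: edges from {n30} -> (n12, hops=1), (n16, hops=1), (n20, hops=1).
Iteration 2: no outgoing edges from {n12,n16,n20}; recursion stops.
Total rows emitted: 4.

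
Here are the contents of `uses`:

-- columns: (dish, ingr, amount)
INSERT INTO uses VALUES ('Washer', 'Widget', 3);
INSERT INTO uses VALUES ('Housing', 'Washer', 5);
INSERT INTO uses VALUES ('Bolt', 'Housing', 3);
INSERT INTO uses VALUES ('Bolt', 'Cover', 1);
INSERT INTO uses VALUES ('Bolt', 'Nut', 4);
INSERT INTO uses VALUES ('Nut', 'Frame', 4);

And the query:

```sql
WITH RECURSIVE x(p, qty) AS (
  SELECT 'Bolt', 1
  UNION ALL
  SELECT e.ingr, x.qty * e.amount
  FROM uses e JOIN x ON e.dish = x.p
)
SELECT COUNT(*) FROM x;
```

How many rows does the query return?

Base: (Bolt, qty=1).
Iteration 1: components of {Bolt} -> Cover = 1*1 = 1, Housing = 1*3 = 3, Nut = 1*4 = 4.
Iteration 2: components of {Cover,Housing,Nut} -> Frame = 4*4 = 16, Washer = 3*5 = 15.
Iteration 3: components of {Frame,Washer} -> Widget = 15*3 = 45.
Iteration 4: no further components; recursion stops.
Total rows emitted: 7.

7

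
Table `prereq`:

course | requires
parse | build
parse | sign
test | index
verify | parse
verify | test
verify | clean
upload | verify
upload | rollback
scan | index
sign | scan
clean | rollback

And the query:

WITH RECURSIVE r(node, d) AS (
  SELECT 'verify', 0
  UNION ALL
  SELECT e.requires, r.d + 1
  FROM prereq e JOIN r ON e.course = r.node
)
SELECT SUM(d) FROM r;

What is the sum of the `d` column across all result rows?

Base: (verify, d=0).
Iteration 1: edges from {verify} -> (clean, d=1), (parse, d=1), (test, d=1).
Iteration 2: edges from {clean,parse,test} -> (build, d=2), (index, d=2), (rollback, d=2), (sign, d=2).
Iteration 3: edges from {build,index,rollback,sign} -> (scan, d=3).
Iteration 4: edges from {scan} -> (index, d=4).
Iteration 5: no outgoing edges from {index}; recursion stops.
SUM(d) = 0 + 1 + 1 + 1 + 2 + 2 + 2 + 2 + 3 + 4 = 18.

18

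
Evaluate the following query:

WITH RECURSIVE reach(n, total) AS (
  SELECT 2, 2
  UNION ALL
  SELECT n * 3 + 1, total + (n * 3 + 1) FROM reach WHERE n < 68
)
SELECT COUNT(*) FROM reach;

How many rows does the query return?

Base: n=2, total=2.
Iteration 1: 2 < 68 holds -> n = 2 * 3 + 1 = 7, total = 2 + 7 = 9.
Iteration 2: 7 < 68 holds -> n = 7 * 3 + 1 = 22, total = 9 + 22 = 31.
Iteration 3: 22 < 68 holds -> n = 22 * 3 + 1 = 67, total = 31 + 67 = 98.
Iteration 4: 67 < 68 holds -> n = 67 * 3 + 1 = 202, total = 98 + 202 = 300.
Iteration 5: 202 < 68 fails; recursion stops.
Total rows emitted: 5.

5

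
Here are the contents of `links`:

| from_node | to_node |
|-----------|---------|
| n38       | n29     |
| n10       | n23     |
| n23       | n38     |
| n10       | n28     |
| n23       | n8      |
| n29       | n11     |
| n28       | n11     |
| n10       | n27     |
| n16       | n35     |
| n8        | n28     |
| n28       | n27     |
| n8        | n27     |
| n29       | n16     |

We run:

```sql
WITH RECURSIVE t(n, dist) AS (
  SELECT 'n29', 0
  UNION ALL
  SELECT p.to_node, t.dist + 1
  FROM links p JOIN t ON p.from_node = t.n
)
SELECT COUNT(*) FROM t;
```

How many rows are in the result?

Base: (n29, dist=0).
Iteration 1: edges from {n29} -> (n11, dist=1), (n16, dist=1).
Iteration 2: edges from {n11,n16} -> (n35, dist=2).
Iteration 3: no outgoing edges from {n35}; recursion stops.
Total rows emitted: 4.

4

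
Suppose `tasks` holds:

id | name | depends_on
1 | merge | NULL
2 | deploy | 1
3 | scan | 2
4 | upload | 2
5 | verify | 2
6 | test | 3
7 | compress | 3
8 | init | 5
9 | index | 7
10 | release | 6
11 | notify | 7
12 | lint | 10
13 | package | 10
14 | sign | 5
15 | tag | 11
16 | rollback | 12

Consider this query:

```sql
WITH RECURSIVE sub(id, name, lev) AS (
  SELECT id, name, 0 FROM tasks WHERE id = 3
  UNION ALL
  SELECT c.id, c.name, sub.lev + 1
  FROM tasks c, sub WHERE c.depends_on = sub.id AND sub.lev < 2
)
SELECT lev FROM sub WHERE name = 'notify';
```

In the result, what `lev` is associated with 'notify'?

2

Base: id=3 (scan) at lev 0.
Iteration 1: rows with depends_on in {3} -> test (id 6, lev 1), compress (id 7, lev 1).
Iteration 2: rows with depends_on in {6,7} -> index (id 9, lev 2), release (id 10, lev 2), notify (id 11, lev 2).
Iteration 3: lev < 2 fails for all current rows; recursion stops.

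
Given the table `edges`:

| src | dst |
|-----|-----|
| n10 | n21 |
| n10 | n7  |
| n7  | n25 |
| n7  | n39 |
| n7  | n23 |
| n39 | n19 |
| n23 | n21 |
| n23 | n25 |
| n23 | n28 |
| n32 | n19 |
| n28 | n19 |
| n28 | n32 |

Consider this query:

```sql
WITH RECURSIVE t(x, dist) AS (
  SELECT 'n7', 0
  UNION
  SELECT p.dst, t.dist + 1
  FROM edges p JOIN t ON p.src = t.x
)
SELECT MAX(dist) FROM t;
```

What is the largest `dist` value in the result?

4

Base: (n7, dist=0).
Iteration 1: edges from {n7} -> (n23, dist=1), (n25, dist=1), (n39, dist=1).
Iteration 2: edges from {n23,n25,n39} -> (n19, dist=2), (n21, dist=2), (n25, dist=2), (n28, dist=2).
Iteration 3: edges from {n19,n21,n25,n28} -> (n19, dist=3), (n32, dist=3).
Iteration 4: edges from {n19,n32} -> (n19, dist=4).
Iteration 5: no outgoing edges from {n19}; recursion stops.
dist values: 0, 1, 1, 1, 2, 2, 2, 2, 3, 3, 4; the maximum is 4.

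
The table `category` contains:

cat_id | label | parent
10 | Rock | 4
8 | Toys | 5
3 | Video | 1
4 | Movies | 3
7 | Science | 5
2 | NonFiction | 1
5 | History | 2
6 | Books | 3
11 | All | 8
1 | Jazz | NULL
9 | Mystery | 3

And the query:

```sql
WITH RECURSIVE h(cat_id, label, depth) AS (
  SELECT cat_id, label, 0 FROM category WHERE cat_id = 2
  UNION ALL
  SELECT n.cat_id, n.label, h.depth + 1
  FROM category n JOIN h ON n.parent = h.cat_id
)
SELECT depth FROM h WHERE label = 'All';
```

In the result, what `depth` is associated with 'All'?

3

Base: cat_id=2 (NonFiction) at depth 0.
Iteration 1: rows with parent in {2} -> History (id 5, depth 1).
Iteration 2: rows with parent in {5} -> Science (id 7, depth 2), Toys (id 8, depth 2).
Iteration 3: rows with parent in {7,8} -> All (id 11, depth 3).
Iteration 4: no rows with parent in {11}; recursion stops.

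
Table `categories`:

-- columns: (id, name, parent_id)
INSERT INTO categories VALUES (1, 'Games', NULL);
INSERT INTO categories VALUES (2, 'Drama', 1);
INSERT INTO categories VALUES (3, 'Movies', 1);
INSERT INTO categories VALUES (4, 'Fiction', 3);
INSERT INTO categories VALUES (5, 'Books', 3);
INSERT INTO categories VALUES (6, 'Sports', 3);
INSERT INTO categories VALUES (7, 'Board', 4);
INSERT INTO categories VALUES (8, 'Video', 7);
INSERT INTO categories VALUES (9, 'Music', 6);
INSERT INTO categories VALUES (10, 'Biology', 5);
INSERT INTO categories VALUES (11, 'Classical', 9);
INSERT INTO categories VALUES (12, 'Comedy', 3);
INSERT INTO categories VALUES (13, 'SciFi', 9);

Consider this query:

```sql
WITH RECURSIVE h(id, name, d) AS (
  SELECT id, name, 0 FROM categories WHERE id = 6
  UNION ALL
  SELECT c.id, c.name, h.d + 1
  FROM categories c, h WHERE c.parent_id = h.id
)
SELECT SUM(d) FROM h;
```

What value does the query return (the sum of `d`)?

5

Base: id=6 (Sports) at d 0.
Iteration 1: rows with parent_id in {6} -> Music (id 9, d 1).
Iteration 2: rows with parent_id in {9} -> Classical (id 11, d 2), SciFi (id 13, d 2).
Iteration 3: no rows with parent_id in {11,13}; recursion stops.
SUM(d) = 0 + 1 + 2 + 2 = 5.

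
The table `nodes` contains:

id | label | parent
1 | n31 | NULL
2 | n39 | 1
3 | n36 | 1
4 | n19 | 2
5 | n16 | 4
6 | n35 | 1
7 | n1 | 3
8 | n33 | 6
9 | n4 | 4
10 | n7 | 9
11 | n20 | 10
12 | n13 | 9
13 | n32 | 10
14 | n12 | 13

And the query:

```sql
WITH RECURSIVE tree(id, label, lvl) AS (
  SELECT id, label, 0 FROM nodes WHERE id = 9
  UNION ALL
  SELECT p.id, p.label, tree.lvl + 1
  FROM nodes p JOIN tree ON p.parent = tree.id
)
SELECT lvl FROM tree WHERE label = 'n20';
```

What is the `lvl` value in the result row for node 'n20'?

2

Base: id=9 (n4) at lvl 0.
Iteration 1: rows with parent in {9} -> n7 (id 10, lvl 1), n13 (id 12, lvl 1).
Iteration 2: rows with parent in {10,12} -> n20 (id 11, lvl 2), n32 (id 13, lvl 2).
Iteration 3: rows with parent in {11,13} -> n12 (id 14, lvl 3).
Iteration 4: no rows with parent in {14}; recursion stops.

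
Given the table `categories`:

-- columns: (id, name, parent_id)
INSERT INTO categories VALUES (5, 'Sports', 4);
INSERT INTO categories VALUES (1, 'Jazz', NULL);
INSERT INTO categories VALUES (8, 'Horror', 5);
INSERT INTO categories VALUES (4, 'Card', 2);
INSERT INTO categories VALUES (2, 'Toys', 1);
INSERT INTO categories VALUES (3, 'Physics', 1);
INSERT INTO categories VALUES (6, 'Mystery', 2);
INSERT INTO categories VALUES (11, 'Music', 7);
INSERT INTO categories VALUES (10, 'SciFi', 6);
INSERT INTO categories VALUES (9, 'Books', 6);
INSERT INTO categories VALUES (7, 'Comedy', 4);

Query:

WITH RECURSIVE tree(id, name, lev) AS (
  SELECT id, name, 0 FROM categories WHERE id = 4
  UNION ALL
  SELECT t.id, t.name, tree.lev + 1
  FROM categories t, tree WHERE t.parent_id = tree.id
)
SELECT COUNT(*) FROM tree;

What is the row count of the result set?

Base: id=4 (Card) at lev 0.
Iteration 1: rows with parent_id in {4} -> Sports (id 5, lev 1), Comedy (id 7, lev 1).
Iteration 2: rows with parent_id in {5,7} -> Horror (id 8, lev 2), Music (id 11, lev 2).
Iteration 3: no rows with parent_id in {8,11}; recursion stops.
Total rows emitted: 5.

5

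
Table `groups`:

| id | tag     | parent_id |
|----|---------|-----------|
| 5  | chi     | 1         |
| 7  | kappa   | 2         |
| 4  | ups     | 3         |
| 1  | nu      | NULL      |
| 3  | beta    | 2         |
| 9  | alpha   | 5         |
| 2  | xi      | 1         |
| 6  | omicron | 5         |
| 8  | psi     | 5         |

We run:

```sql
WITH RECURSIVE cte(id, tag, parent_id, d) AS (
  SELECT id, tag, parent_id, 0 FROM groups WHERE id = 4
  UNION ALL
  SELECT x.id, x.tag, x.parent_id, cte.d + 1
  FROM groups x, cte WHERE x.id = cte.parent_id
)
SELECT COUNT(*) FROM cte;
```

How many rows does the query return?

Base: id=4 (ups), parent_id=3, d 0.
Iteration 1: join on id=3 -> beta (id 3, parent_id=2, d 1).
Iteration 2: join on id=2 -> xi (id 2, parent_id=1, d 2).
Iteration 3: join on id=1 -> nu (id 1, parent_id=NULL, d 3).
Iteration 4: parent_id is NULL; no match; recursion stops.
Total rows emitted: 4.

4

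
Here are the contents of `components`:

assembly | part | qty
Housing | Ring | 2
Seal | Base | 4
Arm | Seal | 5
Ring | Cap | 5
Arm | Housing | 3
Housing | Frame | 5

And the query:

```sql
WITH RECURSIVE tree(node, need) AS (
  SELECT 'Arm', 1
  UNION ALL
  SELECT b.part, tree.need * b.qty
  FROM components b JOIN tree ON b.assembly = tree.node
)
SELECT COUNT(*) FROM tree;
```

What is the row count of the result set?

7

Base: (Arm, need=1).
Iteration 1: components of {Arm} -> Housing = 1*3 = 3, Seal = 1*5 = 5.
Iteration 2: components of {Housing,Seal} -> Base = 5*4 = 20, Frame = 3*5 = 15, Ring = 3*2 = 6.
Iteration 3: components of {Base,Frame,Ring} -> Cap = 6*5 = 30.
Iteration 4: no further components; recursion stops.
Total rows emitted: 7.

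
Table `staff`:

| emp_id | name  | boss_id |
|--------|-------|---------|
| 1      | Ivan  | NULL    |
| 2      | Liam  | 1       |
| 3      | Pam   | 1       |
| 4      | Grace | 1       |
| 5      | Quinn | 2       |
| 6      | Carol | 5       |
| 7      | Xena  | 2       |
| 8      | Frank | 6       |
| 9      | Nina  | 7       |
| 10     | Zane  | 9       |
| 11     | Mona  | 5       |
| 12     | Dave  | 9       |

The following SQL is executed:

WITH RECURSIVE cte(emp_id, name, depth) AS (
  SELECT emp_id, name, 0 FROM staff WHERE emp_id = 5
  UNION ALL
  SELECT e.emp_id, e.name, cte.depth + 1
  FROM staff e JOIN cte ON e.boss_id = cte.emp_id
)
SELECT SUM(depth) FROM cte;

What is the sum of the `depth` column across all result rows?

4

Base: emp_id=5 (Quinn) at depth 0.
Iteration 1: rows with boss_id in {5} -> Carol (id 6, depth 1), Mona (id 11, depth 1).
Iteration 2: rows with boss_id in {6,11} -> Frank (id 8, depth 2).
Iteration 3: no rows with boss_id in {8}; recursion stops.
SUM(depth) = 0 + 1 + 1 + 2 = 4.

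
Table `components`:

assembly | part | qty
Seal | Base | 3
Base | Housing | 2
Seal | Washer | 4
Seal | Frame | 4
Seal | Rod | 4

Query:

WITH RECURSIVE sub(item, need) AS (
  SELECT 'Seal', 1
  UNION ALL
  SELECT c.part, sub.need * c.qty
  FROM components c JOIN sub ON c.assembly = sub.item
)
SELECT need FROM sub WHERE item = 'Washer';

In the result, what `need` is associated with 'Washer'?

Base: (Seal, need=1).
Iteration 1: components of {Seal} -> Base = 1*3 = 3, Frame = 1*4 = 4, Rod = 1*4 = 4, Washer = 1*4 = 4.
Iteration 2: components of {Base,Frame,Rod,Washer} -> Housing = 3*2 = 6.
Iteration 3: no further components; recursion stops.

4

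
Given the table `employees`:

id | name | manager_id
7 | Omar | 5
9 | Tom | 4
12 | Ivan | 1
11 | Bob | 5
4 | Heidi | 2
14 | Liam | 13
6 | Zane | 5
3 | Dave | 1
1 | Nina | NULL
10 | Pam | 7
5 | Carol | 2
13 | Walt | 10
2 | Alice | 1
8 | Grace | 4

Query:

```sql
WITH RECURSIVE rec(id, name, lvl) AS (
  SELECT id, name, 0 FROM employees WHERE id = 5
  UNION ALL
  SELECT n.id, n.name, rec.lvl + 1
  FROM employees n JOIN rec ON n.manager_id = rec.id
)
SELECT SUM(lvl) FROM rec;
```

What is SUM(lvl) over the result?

12

Base: id=5 (Carol) at lvl 0.
Iteration 1: rows with manager_id in {5} -> Zane (id 6, lvl 1), Omar (id 7, lvl 1), Bob (id 11, lvl 1).
Iteration 2: rows with manager_id in {6,7,11} -> Pam (id 10, lvl 2).
Iteration 3: rows with manager_id in {10} -> Walt (id 13, lvl 3).
Iteration 4: rows with manager_id in {13} -> Liam (id 14, lvl 4).
Iteration 5: no rows with manager_id in {14}; recursion stops.
SUM(lvl) = 0 + 1 + 1 + 1 + 2 + 3 + 4 = 12.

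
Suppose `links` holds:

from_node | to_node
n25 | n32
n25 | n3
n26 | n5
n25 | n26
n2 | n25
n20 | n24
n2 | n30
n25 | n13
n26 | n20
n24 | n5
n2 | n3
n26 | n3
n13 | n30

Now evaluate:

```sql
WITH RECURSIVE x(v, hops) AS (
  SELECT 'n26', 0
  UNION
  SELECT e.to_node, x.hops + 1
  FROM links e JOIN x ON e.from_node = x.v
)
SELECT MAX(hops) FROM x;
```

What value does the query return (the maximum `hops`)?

3

Base: (n26, hops=0).
Iteration 1: edges from {n26} -> (n20, hops=1), (n3, hops=1), (n5, hops=1).
Iteration 2: edges from {n20,n3,n5} -> (n24, hops=2).
Iteration 3: edges from {n24} -> (n5, hops=3).
Iteration 4: no outgoing edges from {n5}; recursion stops.
hops values: 0, 1, 1, 1, 2, 3; the maximum is 3.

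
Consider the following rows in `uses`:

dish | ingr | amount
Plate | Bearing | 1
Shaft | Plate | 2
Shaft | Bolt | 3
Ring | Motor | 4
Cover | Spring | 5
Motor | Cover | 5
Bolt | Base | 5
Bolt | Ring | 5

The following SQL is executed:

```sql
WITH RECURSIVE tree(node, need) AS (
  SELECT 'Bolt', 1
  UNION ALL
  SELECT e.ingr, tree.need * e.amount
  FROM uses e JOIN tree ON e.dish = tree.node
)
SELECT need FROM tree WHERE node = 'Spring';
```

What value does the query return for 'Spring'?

Base: (Bolt, need=1).
Iteration 1: components of {Bolt} -> Base = 1*5 = 5, Ring = 1*5 = 5.
Iteration 2: components of {Base,Ring} -> Motor = 5*4 = 20.
Iteration 3: components of {Motor} -> Cover = 20*5 = 100.
Iteration 4: components of {Cover} -> Spring = 100*5 = 500.
Iteration 5: no further components; recursion stops.

500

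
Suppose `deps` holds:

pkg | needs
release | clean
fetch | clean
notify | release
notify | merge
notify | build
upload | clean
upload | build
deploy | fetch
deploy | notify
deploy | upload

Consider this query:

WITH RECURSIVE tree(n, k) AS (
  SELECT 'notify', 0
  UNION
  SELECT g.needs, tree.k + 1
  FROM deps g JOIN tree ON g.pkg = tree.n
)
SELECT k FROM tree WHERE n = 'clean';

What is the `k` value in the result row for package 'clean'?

Base: (notify, k=0).
Iteration 1: edges from {notify} -> (build, k=1), (merge, k=1), (release, k=1).
Iteration 2: edges from {build,merge,release} -> (clean, k=2).
Iteration 3: no outgoing edges from {clean}; recursion stops.

2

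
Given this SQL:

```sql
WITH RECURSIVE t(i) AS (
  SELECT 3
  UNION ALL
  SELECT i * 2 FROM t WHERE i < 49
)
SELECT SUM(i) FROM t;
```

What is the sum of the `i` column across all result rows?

Base: i=3.
Iteration 1: 3 < 49 holds -> i = 3 * 2 = 6.
Iteration 2: 6 < 49 holds -> i = 6 * 2 = 12.
Iteration 3: 12 < 49 holds -> i = 12 * 2 = 24.
Iteration 4: 24 < 49 holds -> i = 24 * 2 = 48.
Iteration 5: 48 < 49 holds -> i = 48 * 2 = 96.
Iteration 6: 96 < 49 fails; recursion stops.
SUM(i) = 3 + 6 + 12 + 24 + 48 + 96 = 189.

189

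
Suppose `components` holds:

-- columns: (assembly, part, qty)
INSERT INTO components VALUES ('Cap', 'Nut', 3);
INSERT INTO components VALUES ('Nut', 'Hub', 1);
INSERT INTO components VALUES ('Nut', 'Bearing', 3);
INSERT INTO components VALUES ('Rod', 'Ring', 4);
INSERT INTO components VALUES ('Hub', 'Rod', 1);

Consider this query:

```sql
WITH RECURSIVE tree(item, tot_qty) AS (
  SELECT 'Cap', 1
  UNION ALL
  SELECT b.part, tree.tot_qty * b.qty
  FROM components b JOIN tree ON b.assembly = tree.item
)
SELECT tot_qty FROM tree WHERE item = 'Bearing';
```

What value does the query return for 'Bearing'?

Base: (Cap, tot_qty=1).
Iteration 1: components of {Cap} -> Nut = 1*3 = 3.
Iteration 2: components of {Nut} -> Bearing = 3*3 = 9, Hub = 3*1 = 3.
Iteration 3: components of {Bearing,Hub} -> Rod = 3*1 = 3.
Iteration 4: components of {Rod} -> Ring = 3*4 = 12.
Iteration 5: no further components; recursion stops.

9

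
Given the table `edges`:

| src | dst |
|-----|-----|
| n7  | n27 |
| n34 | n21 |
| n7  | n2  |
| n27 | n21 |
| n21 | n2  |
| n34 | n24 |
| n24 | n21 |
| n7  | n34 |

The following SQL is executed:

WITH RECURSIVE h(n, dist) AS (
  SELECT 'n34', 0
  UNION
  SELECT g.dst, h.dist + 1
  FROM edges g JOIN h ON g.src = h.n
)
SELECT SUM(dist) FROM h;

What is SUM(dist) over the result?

9

Base: (n34, dist=0).
Iteration 1: edges from {n34} -> (n21, dist=1), (n24, dist=1).
Iteration 2: edges from {n21,n24} -> (n2, dist=2), (n21, dist=2).
Iteration 3: edges from {n2,n21} -> (n2, dist=3).
Iteration 4: no outgoing edges from {n2}; recursion stops.
SUM(dist) = 0 + 1 + 1 + 2 + 2 + 3 = 9.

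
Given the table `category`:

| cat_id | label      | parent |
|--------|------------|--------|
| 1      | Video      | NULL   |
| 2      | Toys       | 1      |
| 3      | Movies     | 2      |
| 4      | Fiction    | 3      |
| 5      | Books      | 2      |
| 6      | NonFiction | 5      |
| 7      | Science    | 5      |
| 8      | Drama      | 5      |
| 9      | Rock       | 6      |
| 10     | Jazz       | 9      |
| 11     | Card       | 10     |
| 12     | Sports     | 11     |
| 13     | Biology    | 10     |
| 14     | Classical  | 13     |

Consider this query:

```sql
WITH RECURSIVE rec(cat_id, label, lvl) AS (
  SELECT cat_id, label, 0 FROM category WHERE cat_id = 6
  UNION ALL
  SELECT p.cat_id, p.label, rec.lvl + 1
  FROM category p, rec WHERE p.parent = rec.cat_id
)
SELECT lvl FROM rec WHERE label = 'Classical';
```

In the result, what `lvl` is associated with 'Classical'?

Base: cat_id=6 (NonFiction) at lvl 0.
Iteration 1: rows with parent in {6} -> Rock (id 9, lvl 1).
Iteration 2: rows with parent in {9} -> Jazz (id 10, lvl 2).
Iteration 3: rows with parent in {10} -> Card (id 11, lvl 3), Biology (id 13, lvl 3).
Iteration 4: rows with parent in {11,13} -> Sports (id 12, lvl 4), Classical (id 14, lvl 4).
Iteration 5: no rows with parent in {12,14}; recursion stops.

4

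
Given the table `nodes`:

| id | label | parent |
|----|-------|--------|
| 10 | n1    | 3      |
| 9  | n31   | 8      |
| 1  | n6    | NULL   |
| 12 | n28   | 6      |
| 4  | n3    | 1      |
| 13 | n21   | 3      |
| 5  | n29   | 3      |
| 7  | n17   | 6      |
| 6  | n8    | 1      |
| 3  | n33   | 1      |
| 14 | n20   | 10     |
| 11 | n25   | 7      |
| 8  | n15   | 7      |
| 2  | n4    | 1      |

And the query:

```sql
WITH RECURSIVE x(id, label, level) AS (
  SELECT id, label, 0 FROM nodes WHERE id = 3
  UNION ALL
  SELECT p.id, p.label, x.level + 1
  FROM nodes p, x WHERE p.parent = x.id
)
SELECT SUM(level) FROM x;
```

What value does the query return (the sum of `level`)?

Base: id=3 (n33) at level 0.
Iteration 1: rows with parent in {3} -> n29 (id 5, level 1), n1 (id 10, level 1), n21 (id 13, level 1).
Iteration 2: rows with parent in {5,10,13} -> n20 (id 14, level 2).
Iteration 3: no rows with parent in {14}; recursion stops.
SUM(level) = 0 + 1 + 1 + 1 + 2 = 5.

5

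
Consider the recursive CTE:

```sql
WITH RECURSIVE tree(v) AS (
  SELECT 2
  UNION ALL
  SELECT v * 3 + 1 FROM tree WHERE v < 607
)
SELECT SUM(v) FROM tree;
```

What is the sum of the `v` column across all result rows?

Base: v=2.
Iteration 1: 2 < 607 holds -> v = 2 * 3 + 1 = 7.
Iteration 2: 7 < 607 holds -> v = 7 * 3 + 1 = 22.
Iteration 3: 22 < 607 holds -> v = 22 * 3 + 1 = 67.
Iteration 4: 67 < 607 holds -> v = 67 * 3 + 1 = 202.
Iteration 5: 202 < 607 holds -> v = 202 * 3 + 1 = 607.
Iteration 6: 607 < 607 fails; recursion stops.
SUM(v) = 2 + 7 + 22 + 67 + 202 + 607 = 907.

907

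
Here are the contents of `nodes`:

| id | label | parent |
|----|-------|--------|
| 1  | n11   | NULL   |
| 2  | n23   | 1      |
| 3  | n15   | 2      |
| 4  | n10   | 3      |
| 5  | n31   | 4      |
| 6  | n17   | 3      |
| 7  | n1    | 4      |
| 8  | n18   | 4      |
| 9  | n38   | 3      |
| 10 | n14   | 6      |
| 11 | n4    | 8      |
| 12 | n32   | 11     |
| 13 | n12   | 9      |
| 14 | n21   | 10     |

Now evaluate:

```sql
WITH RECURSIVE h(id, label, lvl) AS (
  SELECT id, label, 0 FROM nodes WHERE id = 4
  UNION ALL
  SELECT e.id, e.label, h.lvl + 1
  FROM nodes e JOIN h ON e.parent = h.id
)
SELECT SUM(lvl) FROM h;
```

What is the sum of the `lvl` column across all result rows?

8

Base: id=4 (n10) at lvl 0.
Iteration 1: rows with parent in {4} -> n31 (id 5, lvl 1), n1 (id 7, lvl 1), n18 (id 8, lvl 1).
Iteration 2: rows with parent in {5,7,8} -> n4 (id 11, lvl 2).
Iteration 3: rows with parent in {11} -> n32 (id 12, lvl 3).
Iteration 4: no rows with parent in {12}; recursion stops.
SUM(lvl) = 0 + 1 + 1 + 1 + 2 + 3 = 8.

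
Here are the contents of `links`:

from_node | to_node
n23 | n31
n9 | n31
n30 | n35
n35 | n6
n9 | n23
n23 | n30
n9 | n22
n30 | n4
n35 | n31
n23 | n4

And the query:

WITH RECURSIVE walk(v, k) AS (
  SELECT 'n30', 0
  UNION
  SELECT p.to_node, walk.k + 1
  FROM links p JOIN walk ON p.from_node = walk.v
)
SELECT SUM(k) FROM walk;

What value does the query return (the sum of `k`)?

6

Base: (n30, k=0).
Iteration 1: edges from {n30} -> (n35, k=1), (n4, k=1).
Iteration 2: edges from {n35,n4} -> (n31, k=2), (n6, k=2).
Iteration 3: no outgoing edges from {n31,n6}; recursion stops.
SUM(k) = 0 + 1 + 1 + 2 + 2 = 6.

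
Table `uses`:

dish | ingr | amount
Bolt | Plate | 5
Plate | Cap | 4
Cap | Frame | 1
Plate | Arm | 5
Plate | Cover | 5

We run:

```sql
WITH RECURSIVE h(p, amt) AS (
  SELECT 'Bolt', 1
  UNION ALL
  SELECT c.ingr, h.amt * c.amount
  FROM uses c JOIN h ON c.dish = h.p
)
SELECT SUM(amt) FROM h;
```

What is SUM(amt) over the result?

Base: (Bolt, amt=1).
Iteration 1: components of {Bolt} -> Plate = 1*5 = 5.
Iteration 2: components of {Plate} -> Arm = 5*5 = 25, Cap = 5*4 = 20, Cover = 5*5 = 25.
Iteration 3: components of {Arm,Cap,Cover} -> Frame = 20*1 = 20.
Iteration 4: no further components; recursion stops.
SUM(amt) = 1 + 5 + 20 + 25 + 25 + 20 = 96.

96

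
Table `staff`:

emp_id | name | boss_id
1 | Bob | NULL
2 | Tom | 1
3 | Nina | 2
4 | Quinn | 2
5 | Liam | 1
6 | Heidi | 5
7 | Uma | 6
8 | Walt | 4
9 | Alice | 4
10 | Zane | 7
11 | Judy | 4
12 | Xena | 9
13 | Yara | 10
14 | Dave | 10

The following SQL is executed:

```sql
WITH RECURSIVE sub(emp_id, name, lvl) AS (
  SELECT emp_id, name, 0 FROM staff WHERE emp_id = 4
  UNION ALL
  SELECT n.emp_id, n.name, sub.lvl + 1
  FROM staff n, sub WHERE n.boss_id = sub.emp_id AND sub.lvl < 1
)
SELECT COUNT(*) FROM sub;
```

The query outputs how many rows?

4

Base: emp_id=4 (Quinn) at lvl 0.
Iteration 1: rows with boss_id in {4} -> Walt (id 8, lvl 1), Alice (id 9, lvl 1), Judy (id 11, lvl 1).
Iteration 2: lvl < 1 fails for all current rows; recursion stops.
Total rows emitted: 4.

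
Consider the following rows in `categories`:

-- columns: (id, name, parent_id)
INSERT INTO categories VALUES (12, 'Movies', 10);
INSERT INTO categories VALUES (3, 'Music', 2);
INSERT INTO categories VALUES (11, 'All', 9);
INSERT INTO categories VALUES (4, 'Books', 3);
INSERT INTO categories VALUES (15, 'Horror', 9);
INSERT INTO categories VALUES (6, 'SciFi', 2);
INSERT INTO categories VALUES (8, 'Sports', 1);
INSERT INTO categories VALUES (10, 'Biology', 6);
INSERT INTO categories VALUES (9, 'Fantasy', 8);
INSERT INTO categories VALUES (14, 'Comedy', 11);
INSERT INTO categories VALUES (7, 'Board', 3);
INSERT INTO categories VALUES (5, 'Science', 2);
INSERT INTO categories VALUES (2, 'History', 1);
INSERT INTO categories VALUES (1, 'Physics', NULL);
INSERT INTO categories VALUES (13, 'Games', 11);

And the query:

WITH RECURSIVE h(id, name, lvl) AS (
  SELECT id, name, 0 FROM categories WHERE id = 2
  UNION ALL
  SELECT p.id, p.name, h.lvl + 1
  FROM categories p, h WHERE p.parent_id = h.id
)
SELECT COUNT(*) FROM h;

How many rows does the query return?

Base: id=2 (History) at lvl 0.
Iteration 1: rows with parent_id in {2} -> Music (id 3, lvl 1), Science (id 5, lvl 1), SciFi (id 6, lvl 1).
Iteration 2: rows with parent_id in {3,5,6} -> Books (id 4, lvl 2), Board (id 7, lvl 2), Biology (id 10, lvl 2).
Iteration 3: rows with parent_id in {4,7,10} -> Movies (id 12, lvl 3).
Iteration 4: no rows with parent_id in {12}; recursion stops.
Total rows emitted: 8.

8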